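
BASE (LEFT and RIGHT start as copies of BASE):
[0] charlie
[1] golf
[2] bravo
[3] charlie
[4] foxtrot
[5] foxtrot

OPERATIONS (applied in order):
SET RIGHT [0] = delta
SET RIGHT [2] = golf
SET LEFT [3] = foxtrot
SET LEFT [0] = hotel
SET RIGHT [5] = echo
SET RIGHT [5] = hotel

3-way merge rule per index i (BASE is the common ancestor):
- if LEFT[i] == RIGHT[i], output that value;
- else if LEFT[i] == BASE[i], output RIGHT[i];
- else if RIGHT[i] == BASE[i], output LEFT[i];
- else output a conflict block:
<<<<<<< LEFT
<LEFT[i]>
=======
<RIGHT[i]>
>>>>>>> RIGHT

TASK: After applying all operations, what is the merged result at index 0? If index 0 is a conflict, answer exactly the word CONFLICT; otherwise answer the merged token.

Answer: CONFLICT

Derivation:
Final LEFT:  [hotel, golf, bravo, foxtrot, foxtrot, foxtrot]
Final RIGHT: [delta, golf, golf, charlie, foxtrot, hotel]
i=0: BASE=charlie L=hotel R=delta all differ -> CONFLICT
i=1: L=golf R=golf -> agree -> golf
i=2: L=bravo=BASE, R=golf -> take RIGHT -> golf
i=3: L=foxtrot, R=charlie=BASE -> take LEFT -> foxtrot
i=4: L=foxtrot R=foxtrot -> agree -> foxtrot
i=5: L=foxtrot=BASE, R=hotel -> take RIGHT -> hotel
Index 0 -> CONFLICT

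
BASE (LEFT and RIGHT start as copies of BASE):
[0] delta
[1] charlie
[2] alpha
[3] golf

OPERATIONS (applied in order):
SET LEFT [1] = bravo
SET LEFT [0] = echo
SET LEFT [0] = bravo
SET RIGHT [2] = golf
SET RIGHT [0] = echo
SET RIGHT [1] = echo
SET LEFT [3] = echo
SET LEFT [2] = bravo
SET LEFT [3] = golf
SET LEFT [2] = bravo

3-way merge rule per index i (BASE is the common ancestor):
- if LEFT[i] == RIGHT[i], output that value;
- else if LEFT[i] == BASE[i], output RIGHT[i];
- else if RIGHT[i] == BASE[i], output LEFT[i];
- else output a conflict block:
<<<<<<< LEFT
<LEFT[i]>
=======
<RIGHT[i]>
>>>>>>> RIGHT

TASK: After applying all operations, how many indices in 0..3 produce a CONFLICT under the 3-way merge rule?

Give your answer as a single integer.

Final LEFT:  [bravo, bravo, bravo, golf]
Final RIGHT: [echo, echo, golf, golf]
i=0: BASE=delta L=bravo R=echo all differ -> CONFLICT
i=1: BASE=charlie L=bravo R=echo all differ -> CONFLICT
i=2: BASE=alpha L=bravo R=golf all differ -> CONFLICT
i=3: L=golf R=golf -> agree -> golf
Conflict count: 3

Answer: 3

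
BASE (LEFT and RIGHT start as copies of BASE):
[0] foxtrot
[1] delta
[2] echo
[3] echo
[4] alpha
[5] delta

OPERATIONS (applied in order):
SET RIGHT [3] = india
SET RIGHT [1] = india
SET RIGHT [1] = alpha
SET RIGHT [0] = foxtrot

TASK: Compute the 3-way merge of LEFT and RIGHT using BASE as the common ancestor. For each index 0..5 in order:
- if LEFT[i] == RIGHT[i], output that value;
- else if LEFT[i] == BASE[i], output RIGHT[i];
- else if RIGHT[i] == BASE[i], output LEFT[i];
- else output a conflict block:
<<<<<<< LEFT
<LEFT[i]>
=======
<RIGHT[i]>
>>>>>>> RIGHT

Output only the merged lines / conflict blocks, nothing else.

Final LEFT:  [foxtrot, delta, echo, echo, alpha, delta]
Final RIGHT: [foxtrot, alpha, echo, india, alpha, delta]
i=0: L=foxtrot R=foxtrot -> agree -> foxtrot
i=1: L=delta=BASE, R=alpha -> take RIGHT -> alpha
i=2: L=echo R=echo -> agree -> echo
i=3: L=echo=BASE, R=india -> take RIGHT -> india
i=4: L=alpha R=alpha -> agree -> alpha
i=5: L=delta R=delta -> agree -> delta

Answer: foxtrot
alpha
echo
india
alpha
delta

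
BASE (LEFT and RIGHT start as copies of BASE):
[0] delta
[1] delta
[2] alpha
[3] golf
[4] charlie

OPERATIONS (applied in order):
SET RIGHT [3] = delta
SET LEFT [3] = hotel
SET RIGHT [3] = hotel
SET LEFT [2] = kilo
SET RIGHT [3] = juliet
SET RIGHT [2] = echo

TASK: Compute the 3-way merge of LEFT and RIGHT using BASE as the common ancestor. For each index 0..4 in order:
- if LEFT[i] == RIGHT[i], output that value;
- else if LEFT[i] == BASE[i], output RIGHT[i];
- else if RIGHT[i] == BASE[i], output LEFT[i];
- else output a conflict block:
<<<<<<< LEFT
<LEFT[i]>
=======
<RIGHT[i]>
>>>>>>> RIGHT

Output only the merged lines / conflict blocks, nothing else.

Answer: delta
delta
<<<<<<< LEFT
kilo
=======
echo
>>>>>>> RIGHT
<<<<<<< LEFT
hotel
=======
juliet
>>>>>>> RIGHT
charlie

Derivation:
Final LEFT:  [delta, delta, kilo, hotel, charlie]
Final RIGHT: [delta, delta, echo, juliet, charlie]
i=0: L=delta R=delta -> agree -> delta
i=1: L=delta R=delta -> agree -> delta
i=2: BASE=alpha L=kilo R=echo all differ -> CONFLICT
i=3: BASE=golf L=hotel R=juliet all differ -> CONFLICT
i=4: L=charlie R=charlie -> agree -> charlie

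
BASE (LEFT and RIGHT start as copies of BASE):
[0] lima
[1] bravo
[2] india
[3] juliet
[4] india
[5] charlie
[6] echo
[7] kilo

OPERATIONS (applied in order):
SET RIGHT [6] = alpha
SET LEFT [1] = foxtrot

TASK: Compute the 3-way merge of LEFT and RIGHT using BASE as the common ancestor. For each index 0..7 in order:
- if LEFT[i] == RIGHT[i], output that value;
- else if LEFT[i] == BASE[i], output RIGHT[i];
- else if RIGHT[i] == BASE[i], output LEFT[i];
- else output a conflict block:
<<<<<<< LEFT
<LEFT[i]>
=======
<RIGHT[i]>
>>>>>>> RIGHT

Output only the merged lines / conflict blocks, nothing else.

Answer: lima
foxtrot
india
juliet
india
charlie
alpha
kilo

Derivation:
Final LEFT:  [lima, foxtrot, india, juliet, india, charlie, echo, kilo]
Final RIGHT: [lima, bravo, india, juliet, india, charlie, alpha, kilo]
i=0: L=lima R=lima -> agree -> lima
i=1: L=foxtrot, R=bravo=BASE -> take LEFT -> foxtrot
i=2: L=india R=india -> agree -> india
i=3: L=juliet R=juliet -> agree -> juliet
i=4: L=india R=india -> agree -> india
i=5: L=charlie R=charlie -> agree -> charlie
i=6: L=echo=BASE, R=alpha -> take RIGHT -> alpha
i=7: L=kilo R=kilo -> agree -> kilo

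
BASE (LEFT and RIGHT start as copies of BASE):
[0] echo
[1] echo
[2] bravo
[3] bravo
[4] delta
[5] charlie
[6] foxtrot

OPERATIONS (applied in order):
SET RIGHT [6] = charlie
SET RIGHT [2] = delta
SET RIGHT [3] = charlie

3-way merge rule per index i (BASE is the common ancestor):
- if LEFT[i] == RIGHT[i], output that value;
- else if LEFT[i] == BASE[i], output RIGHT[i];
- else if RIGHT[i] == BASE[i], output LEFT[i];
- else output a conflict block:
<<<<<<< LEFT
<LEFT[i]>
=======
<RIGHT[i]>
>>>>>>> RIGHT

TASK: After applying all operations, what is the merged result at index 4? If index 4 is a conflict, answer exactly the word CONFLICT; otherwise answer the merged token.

Answer: delta

Derivation:
Final LEFT:  [echo, echo, bravo, bravo, delta, charlie, foxtrot]
Final RIGHT: [echo, echo, delta, charlie, delta, charlie, charlie]
i=0: L=echo R=echo -> agree -> echo
i=1: L=echo R=echo -> agree -> echo
i=2: L=bravo=BASE, R=delta -> take RIGHT -> delta
i=3: L=bravo=BASE, R=charlie -> take RIGHT -> charlie
i=4: L=delta R=delta -> agree -> delta
i=5: L=charlie R=charlie -> agree -> charlie
i=6: L=foxtrot=BASE, R=charlie -> take RIGHT -> charlie
Index 4 -> delta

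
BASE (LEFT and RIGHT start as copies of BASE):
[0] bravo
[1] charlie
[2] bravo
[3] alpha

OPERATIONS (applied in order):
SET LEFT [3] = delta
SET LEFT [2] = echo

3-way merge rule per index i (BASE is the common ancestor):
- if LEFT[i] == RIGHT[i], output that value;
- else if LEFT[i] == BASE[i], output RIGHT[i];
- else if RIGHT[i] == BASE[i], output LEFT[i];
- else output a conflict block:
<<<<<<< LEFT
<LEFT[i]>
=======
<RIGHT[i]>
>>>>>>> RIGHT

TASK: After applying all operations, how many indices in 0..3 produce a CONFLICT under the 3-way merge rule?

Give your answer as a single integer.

Final LEFT:  [bravo, charlie, echo, delta]
Final RIGHT: [bravo, charlie, bravo, alpha]
i=0: L=bravo R=bravo -> agree -> bravo
i=1: L=charlie R=charlie -> agree -> charlie
i=2: L=echo, R=bravo=BASE -> take LEFT -> echo
i=3: L=delta, R=alpha=BASE -> take LEFT -> delta
Conflict count: 0

Answer: 0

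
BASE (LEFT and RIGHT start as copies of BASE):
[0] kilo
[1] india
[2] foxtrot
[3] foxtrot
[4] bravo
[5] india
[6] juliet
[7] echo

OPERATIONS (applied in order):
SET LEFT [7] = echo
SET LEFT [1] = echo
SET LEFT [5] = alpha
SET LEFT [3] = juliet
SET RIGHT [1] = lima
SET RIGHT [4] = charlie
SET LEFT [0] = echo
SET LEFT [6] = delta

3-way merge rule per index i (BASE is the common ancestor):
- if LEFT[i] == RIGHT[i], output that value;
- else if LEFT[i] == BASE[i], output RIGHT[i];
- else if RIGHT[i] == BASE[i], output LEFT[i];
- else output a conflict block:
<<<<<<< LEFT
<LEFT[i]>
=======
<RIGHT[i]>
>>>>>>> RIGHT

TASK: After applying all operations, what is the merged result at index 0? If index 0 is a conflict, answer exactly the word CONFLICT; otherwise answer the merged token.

Final LEFT:  [echo, echo, foxtrot, juliet, bravo, alpha, delta, echo]
Final RIGHT: [kilo, lima, foxtrot, foxtrot, charlie, india, juliet, echo]
i=0: L=echo, R=kilo=BASE -> take LEFT -> echo
i=1: BASE=india L=echo R=lima all differ -> CONFLICT
i=2: L=foxtrot R=foxtrot -> agree -> foxtrot
i=3: L=juliet, R=foxtrot=BASE -> take LEFT -> juliet
i=4: L=bravo=BASE, R=charlie -> take RIGHT -> charlie
i=5: L=alpha, R=india=BASE -> take LEFT -> alpha
i=6: L=delta, R=juliet=BASE -> take LEFT -> delta
i=7: L=echo R=echo -> agree -> echo
Index 0 -> echo

Answer: echo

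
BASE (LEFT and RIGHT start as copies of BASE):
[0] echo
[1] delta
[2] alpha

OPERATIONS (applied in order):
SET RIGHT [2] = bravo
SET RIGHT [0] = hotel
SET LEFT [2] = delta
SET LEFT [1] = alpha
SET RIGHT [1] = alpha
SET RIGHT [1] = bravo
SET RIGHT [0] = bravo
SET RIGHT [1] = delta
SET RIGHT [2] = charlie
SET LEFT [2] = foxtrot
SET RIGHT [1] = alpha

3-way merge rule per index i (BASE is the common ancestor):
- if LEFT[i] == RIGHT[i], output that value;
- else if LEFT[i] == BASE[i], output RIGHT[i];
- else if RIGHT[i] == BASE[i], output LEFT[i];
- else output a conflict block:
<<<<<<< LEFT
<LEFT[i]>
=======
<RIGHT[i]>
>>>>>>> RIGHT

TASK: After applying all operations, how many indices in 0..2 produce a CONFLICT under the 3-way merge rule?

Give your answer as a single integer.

Final LEFT:  [echo, alpha, foxtrot]
Final RIGHT: [bravo, alpha, charlie]
i=0: L=echo=BASE, R=bravo -> take RIGHT -> bravo
i=1: L=alpha R=alpha -> agree -> alpha
i=2: BASE=alpha L=foxtrot R=charlie all differ -> CONFLICT
Conflict count: 1

Answer: 1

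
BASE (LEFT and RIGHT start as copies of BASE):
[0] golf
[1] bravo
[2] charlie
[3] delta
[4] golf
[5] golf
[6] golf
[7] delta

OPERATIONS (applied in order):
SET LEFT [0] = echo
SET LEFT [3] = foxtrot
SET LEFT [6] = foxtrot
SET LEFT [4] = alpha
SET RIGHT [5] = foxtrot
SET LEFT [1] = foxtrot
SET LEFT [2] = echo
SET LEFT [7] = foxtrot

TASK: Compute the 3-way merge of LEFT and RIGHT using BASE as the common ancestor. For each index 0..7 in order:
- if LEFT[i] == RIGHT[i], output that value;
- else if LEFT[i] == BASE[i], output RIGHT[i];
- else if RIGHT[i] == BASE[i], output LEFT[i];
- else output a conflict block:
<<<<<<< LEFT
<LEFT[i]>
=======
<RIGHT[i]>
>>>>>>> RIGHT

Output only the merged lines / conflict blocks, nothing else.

Answer: echo
foxtrot
echo
foxtrot
alpha
foxtrot
foxtrot
foxtrot

Derivation:
Final LEFT:  [echo, foxtrot, echo, foxtrot, alpha, golf, foxtrot, foxtrot]
Final RIGHT: [golf, bravo, charlie, delta, golf, foxtrot, golf, delta]
i=0: L=echo, R=golf=BASE -> take LEFT -> echo
i=1: L=foxtrot, R=bravo=BASE -> take LEFT -> foxtrot
i=2: L=echo, R=charlie=BASE -> take LEFT -> echo
i=3: L=foxtrot, R=delta=BASE -> take LEFT -> foxtrot
i=4: L=alpha, R=golf=BASE -> take LEFT -> alpha
i=5: L=golf=BASE, R=foxtrot -> take RIGHT -> foxtrot
i=6: L=foxtrot, R=golf=BASE -> take LEFT -> foxtrot
i=7: L=foxtrot, R=delta=BASE -> take LEFT -> foxtrot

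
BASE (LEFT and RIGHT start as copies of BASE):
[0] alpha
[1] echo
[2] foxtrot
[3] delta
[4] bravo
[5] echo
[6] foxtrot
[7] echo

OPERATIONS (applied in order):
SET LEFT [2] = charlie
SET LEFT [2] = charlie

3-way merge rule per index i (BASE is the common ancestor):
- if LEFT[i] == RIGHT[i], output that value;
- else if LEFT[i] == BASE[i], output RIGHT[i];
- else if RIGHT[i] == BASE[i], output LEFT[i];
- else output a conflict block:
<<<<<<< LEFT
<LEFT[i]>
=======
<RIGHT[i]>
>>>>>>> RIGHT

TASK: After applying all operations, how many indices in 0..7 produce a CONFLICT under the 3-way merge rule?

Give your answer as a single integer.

Final LEFT:  [alpha, echo, charlie, delta, bravo, echo, foxtrot, echo]
Final RIGHT: [alpha, echo, foxtrot, delta, bravo, echo, foxtrot, echo]
i=0: L=alpha R=alpha -> agree -> alpha
i=1: L=echo R=echo -> agree -> echo
i=2: L=charlie, R=foxtrot=BASE -> take LEFT -> charlie
i=3: L=delta R=delta -> agree -> delta
i=4: L=bravo R=bravo -> agree -> bravo
i=5: L=echo R=echo -> agree -> echo
i=6: L=foxtrot R=foxtrot -> agree -> foxtrot
i=7: L=echo R=echo -> agree -> echo
Conflict count: 0

Answer: 0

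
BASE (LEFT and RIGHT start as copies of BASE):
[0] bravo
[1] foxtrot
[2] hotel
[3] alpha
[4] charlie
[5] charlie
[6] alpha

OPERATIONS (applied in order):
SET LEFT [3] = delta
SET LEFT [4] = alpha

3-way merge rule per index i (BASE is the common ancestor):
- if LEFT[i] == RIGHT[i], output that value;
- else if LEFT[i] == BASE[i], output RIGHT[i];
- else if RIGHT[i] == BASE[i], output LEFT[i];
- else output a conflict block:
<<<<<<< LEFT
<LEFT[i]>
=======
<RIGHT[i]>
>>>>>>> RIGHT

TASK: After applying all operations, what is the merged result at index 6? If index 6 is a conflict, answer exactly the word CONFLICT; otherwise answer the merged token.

Answer: alpha

Derivation:
Final LEFT:  [bravo, foxtrot, hotel, delta, alpha, charlie, alpha]
Final RIGHT: [bravo, foxtrot, hotel, alpha, charlie, charlie, alpha]
i=0: L=bravo R=bravo -> agree -> bravo
i=1: L=foxtrot R=foxtrot -> agree -> foxtrot
i=2: L=hotel R=hotel -> agree -> hotel
i=3: L=delta, R=alpha=BASE -> take LEFT -> delta
i=4: L=alpha, R=charlie=BASE -> take LEFT -> alpha
i=5: L=charlie R=charlie -> agree -> charlie
i=6: L=alpha R=alpha -> agree -> alpha
Index 6 -> alpha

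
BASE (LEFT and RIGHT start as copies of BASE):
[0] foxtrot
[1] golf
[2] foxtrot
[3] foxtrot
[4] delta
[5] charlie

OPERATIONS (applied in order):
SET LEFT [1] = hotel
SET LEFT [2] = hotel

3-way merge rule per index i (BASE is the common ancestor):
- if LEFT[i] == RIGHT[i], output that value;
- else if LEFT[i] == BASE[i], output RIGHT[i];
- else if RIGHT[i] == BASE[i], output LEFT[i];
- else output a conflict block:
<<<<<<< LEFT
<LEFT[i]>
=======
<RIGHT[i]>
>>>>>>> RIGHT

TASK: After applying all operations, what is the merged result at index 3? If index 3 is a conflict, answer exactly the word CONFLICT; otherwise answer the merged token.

Final LEFT:  [foxtrot, hotel, hotel, foxtrot, delta, charlie]
Final RIGHT: [foxtrot, golf, foxtrot, foxtrot, delta, charlie]
i=0: L=foxtrot R=foxtrot -> agree -> foxtrot
i=1: L=hotel, R=golf=BASE -> take LEFT -> hotel
i=2: L=hotel, R=foxtrot=BASE -> take LEFT -> hotel
i=3: L=foxtrot R=foxtrot -> agree -> foxtrot
i=4: L=delta R=delta -> agree -> delta
i=5: L=charlie R=charlie -> agree -> charlie
Index 3 -> foxtrot

Answer: foxtrot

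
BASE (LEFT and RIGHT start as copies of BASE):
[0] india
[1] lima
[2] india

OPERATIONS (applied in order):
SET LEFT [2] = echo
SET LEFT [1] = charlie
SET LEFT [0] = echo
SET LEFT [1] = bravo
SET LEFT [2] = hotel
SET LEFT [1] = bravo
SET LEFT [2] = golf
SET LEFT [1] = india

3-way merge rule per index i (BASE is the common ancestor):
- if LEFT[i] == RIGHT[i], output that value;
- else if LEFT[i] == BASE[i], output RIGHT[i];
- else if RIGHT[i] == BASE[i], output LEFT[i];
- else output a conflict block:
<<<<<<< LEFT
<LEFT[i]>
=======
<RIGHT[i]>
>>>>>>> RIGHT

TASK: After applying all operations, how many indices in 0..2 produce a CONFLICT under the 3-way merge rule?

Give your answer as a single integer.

Answer: 0

Derivation:
Final LEFT:  [echo, india, golf]
Final RIGHT: [india, lima, india]
i=0: L=echo, R=india=BASE -> take LEFT -> echo
i=1: L=india, R=lima=BASE -> take LEFT -> india
i=2: L=golf, R=india=BASE -> take LEFT -> golf
Conflict count: 0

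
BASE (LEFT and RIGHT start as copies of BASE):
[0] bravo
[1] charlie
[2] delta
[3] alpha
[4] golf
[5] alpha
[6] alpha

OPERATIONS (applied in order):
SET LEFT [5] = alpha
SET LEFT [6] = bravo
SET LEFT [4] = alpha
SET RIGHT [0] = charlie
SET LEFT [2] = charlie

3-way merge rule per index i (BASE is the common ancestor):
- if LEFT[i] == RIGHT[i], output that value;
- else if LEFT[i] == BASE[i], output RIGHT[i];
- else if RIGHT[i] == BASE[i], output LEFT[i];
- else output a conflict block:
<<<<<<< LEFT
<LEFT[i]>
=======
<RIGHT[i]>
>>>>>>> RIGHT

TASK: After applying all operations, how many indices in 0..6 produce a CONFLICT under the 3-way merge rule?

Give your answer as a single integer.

Answer: 0

Derivation:
Final LEFT:  [bravo, charlie, charlie, alpha, alpha, alpha, bravo]
Final RIGHT: [charlie, charlie, delta, alpha, golf, alpha, alpha]
i=0: L=bravo=BASE, R=charlie -> take RIGHT -> charlie
i=1: L=charlie R=charlie -> agree -> charlie
i=2: L=charlie, R=delta=BASE -> take LEFT -> charlie
i=3: L=alpha R=alpha -> agree -> alpha
i=4: L=alpha, R=golf=BASE -> take LEFT -> alpha
i=5: L=alpha R=alpha -> agree -> alpha
i=6: L=bravo, R=alpha=BASE -> take LEFT -> bravo
Conflict count: 0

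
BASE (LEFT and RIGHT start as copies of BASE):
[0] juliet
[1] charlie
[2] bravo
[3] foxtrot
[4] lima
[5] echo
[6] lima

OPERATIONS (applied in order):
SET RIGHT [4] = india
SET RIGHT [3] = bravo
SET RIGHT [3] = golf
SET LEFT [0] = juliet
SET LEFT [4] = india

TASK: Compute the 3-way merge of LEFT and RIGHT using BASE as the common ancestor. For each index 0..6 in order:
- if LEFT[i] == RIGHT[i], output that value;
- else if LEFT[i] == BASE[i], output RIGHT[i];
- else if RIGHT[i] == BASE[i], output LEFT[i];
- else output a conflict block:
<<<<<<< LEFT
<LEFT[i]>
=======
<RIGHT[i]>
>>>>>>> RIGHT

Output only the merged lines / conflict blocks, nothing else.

Final LEFT:  [juliet, charlie, bravo, foxtrot, india, echo, lima]
Final RIGHT: [juliet, charlie, bravo, golf, india, echo, lima]
i=0: L=juliet R=juliet -> agree -> juliet
i=1: L=charlie R=charlie -> agree -> charlie
i=2: L=bravo R=bravo -> agree -> bravo
i=3: L=foxtrot=BASE, R=golf -> take RIGHT -> golf
i=4: L=india R=india -> agree -> india
i=5: L=echo R=echo -> agree -> echo
i=6: L=lima R=lima -> agree -> lima

Answer: juliet
charlie
bravo
golf
india
echo
lima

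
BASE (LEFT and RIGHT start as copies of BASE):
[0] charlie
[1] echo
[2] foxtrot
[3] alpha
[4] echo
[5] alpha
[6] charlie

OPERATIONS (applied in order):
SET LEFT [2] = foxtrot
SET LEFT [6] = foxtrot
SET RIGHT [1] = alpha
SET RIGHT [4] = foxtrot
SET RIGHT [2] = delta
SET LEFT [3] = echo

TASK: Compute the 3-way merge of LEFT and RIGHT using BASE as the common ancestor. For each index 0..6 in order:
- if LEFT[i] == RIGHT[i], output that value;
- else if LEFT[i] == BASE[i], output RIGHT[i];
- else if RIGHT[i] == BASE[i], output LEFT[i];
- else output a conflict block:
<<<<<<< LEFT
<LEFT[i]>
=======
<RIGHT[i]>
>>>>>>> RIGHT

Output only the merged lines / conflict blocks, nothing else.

Final LEFT:  [charlie, echo, foxtrot, echo, echo, alpha, foxtrot]
Final RIGHT: [charlie, alpha, delta, alpha, foxtrot, alpha, charlie]
i=0: L=charlie R=charlie -> agree -> charlie
i=1: L=echo=BASE, R=alpha -> take RIGHT -> alpha
i=2: L=foxtrot=BASE, R=delta -> take RIGHT -> delta
i=3: L=echo, R=alpha=BASE -> take LEFT -> echo
i=4: L=echo=BASE, R=foxtrot -> take RIGHT -> foxtrot
i=5: L=alpha R=alpha -> agree -> alpha
i=6: L=foxtrot, R=charlie=BASE -> take LEFT -> foxtrot

Answer: charlie
alpha
delta
echo
foxtrot
alpha
foxtrot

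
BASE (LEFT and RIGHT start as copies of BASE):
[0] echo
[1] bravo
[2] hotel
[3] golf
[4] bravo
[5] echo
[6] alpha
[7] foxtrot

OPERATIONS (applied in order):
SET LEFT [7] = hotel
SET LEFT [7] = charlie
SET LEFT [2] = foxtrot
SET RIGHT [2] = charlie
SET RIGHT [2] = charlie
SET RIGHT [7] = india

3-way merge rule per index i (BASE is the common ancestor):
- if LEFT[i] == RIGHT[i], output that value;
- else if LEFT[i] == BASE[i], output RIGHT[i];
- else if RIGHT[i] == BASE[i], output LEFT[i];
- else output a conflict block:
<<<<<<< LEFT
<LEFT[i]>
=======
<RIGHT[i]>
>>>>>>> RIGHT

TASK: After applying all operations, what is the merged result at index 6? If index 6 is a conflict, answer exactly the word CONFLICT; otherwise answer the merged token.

Final LEFT:  [echo, bravo, foxtrot, golf, bravo, echo, alpha, charlie]
Final RIGHT: [echo, bravo, charlie, golf, bravo, echo, alpha, india]
i=0: L=echo R=echo -> agree -> echo
i=1: L=bravo R=bravo -> agree -> bravo
i=2: BASE=hotel L=foxtrot R=charlie all differ -> CONFLICT
i=3: L=golf R=golf -> agree -> golf
i=4: L=bravo R=bravo -> agree -> bravo
i=5: L=echo R=echo -> agree -> echo
i=6: L=alpha R=alpha -> agree -> alpha
i=7: BASE=foxtrot L=charlie R=india all differ -> CONFLICT
Index 6 -> alpha

Answer: alpha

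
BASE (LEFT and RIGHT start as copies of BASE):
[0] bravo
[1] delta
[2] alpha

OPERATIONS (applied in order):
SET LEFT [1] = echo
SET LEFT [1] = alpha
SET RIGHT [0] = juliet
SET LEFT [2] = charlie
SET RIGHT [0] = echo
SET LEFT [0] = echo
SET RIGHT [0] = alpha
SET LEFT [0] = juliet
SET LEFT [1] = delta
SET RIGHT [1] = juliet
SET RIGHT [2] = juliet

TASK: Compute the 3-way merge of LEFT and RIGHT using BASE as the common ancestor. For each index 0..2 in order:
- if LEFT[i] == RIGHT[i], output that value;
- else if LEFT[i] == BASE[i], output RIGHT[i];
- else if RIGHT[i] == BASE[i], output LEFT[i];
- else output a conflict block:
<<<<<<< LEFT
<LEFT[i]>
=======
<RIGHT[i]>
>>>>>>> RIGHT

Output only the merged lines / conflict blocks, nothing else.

Final LEFT:  [juliet, delta, charlie]
Final RIGHT: [alpha, juliet, juliet]
i=0: BASE=bravo L=juliet R=alpha all differ -> CONFLICT
i=1: L=delta=BASE, R=juliet -> take RIGHT -> juliet
i=2: BASE=alpha L=charlie R=juliet all differ -> CONFLICT

Answer: <<<<<<< LEFT
juliet
=======
alpha
>>>>>>> RIGHT
juliet
<<<<<<< LEFT
charlie
=======
juliet
>>>>>>> RIGHT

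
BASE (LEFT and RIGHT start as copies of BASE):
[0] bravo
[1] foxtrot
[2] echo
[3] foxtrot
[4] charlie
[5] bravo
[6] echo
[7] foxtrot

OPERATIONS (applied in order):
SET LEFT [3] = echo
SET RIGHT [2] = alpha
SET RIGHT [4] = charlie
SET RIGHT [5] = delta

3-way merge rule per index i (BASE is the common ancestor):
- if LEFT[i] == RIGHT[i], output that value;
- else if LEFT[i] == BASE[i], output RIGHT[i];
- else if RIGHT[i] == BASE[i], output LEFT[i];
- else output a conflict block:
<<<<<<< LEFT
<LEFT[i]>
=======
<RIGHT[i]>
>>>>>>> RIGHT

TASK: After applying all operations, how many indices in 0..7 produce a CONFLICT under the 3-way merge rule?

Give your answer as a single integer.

Final LEFT:  [bravo, foxtrot, echo, echo, charlie, bravo, echo, foxtrot]
Final RIGHT: [bravo, foxtrot, alpha, foxtrot, charlie, delta, echo, foxtrot]
i=0: L=bravo R=bravo -> agree -> bravo
i=1: L=foxtrot R=foxtrot -> agree -> foxtrot
i=2: L=echo=BASE, R=alpha -> take RIGHT -> alpha
i=3: L=echo, R=foxtrot=BASE -> take LEFT -> echo
i=4: L=charlie R=charlie -> agree -> charlie
i=5: L=bravo=BASE, R=delta -> take RIGHT -> delta
i=6: L=echo R=echo -> agree -> echo
i=7: L=foxtrot R=foxtrot -> agree -> foxtrot
Conflict count: 0

Answer: 0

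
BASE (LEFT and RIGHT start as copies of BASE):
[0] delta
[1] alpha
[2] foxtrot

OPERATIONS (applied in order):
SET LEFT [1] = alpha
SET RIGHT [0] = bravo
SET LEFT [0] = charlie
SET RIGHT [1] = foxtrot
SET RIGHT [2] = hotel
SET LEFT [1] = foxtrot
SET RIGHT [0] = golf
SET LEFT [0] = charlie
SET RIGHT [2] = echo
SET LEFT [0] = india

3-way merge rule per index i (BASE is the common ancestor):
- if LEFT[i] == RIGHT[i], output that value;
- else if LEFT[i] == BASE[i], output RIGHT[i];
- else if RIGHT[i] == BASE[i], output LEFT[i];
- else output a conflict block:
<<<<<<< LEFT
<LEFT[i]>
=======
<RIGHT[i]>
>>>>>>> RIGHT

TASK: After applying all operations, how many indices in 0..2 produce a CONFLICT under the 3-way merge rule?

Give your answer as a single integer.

Answer: 1

Derivation:
Final LEFT:  [india, foxtrot, foxtrot]
Final RIGHT: [golf, foxtrot, echo]
i=0: BASE=delta L=india R=golf all differ -> CONFLICT
i=1: L=foxtrot R=foxtrot -> agree -> foxtrot
i=2: L=foxtrot=BASE, R=echo -> take RIGHT -> echo
Conflict count: 1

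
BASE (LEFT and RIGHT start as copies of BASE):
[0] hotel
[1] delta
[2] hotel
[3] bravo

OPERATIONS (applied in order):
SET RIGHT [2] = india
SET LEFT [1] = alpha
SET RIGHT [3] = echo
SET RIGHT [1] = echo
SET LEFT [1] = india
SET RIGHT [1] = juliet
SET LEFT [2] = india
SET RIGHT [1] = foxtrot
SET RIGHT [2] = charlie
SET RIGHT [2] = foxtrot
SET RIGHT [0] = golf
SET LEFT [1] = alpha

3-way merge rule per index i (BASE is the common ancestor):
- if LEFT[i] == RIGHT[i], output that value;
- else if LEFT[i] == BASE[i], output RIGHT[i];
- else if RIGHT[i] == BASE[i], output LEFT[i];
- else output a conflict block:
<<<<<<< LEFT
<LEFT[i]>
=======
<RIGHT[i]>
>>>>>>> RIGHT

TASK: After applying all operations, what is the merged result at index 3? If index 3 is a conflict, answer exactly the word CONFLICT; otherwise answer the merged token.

Answer: echo

Derivation:
Final LEFT:  [hotel, alpha, india, bravo]
Final RIGHT: [golf, foxtrot, foxtrot, echo]
i=0: L=hotel=BASE, R=golf -> take RIGHT -> golf
i=1: BASE=delta L=alpha R=foxtrot all differ -> CONFLICT
i=2: BASE=hotel L=india R=foxtrot all differ -> CONFLICT
i=3: L=bravo=BASE, R=echo -> take RIGHT -> echo
Index 3 -> echo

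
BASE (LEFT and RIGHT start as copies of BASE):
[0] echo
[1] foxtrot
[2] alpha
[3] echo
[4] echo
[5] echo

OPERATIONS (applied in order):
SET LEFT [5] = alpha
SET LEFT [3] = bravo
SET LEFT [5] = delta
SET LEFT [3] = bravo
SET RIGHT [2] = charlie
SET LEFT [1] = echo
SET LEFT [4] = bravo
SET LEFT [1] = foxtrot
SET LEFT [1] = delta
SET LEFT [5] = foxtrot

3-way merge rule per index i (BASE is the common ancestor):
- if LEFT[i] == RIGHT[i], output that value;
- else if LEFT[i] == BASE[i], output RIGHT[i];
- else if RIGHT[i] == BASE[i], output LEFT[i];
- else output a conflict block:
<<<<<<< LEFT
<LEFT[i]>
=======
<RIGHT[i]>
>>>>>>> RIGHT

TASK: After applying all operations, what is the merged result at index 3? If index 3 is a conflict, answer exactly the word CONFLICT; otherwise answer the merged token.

Final LEFT:  [echo, delta, alpha, bravo, bravo, foxtrot]
Final RIGHT: [echo, foxtrot, charlie, echo, echo, echo]
i=0: L=echo R=echo -> agree -> echo
i=1: L=delta, R=foxtrot=BASE -> take LEFT -> delta
i=2: L=alpha=BASE, R=charlie -> take RIGHT -> charlie
i=3: L=bravo, R=echo=BASE -> take LEFT -> bravo
i=4: L=bravo, R=echo=BASE -> take LEFT -> bravo
i=5: L=foxtrot, R=echo=BASE -> take LEFT -> foxtrot
Index 3 -> bravo

Answer: bravo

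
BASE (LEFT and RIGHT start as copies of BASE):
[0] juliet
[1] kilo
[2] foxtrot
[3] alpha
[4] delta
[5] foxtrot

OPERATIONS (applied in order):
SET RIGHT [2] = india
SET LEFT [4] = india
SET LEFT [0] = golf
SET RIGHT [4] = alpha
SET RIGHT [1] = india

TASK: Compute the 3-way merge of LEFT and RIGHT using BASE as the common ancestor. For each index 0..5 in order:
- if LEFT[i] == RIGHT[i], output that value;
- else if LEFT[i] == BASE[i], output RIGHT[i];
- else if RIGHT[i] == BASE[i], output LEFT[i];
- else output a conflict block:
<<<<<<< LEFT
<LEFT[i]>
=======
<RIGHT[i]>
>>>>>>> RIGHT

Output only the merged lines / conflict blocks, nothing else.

Answer: golf
india
india
alpha
<<<<<<< LEFT
india
=======
alpha
>>>>>>> RIGHT
foxtrot

Derivation:
Final LEFT:  [golf, kilo, foxtrot, alpha, india, foxtrot]
Final RIGHT: [juliet, india, india, alpha, alpha, foxtrot]
i=0: L=golf, R=juliet=BASE -> take LEFT -> golf
i=1: L=kilo=BASE, R=india -> take RIGHT -> india
i=2: L=foxtrot=BASE, R=india -> take RIGHT -> india
i=3: L=alpha R=alpha -> agree -> alpha
i=4: BASE=delta L=india R=alpha all differ -> CONFLICT
i=5: L=foxtrot R=foxtrot -> agree -> foxtrot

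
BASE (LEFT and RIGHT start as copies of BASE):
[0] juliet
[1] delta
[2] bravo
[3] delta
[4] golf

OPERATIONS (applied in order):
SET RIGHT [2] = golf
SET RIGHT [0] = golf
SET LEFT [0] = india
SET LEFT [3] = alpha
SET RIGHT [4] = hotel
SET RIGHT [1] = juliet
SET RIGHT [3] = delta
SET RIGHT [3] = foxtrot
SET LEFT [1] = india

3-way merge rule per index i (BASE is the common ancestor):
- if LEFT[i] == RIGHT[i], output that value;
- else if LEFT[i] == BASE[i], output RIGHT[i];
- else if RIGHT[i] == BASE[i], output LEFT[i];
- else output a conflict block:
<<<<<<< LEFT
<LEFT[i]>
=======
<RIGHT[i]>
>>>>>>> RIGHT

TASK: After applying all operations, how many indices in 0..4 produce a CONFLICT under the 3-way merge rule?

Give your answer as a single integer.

Answer: 3

Derivation:
Final LEFT:  [india, india, bravo, alpha, golf]
Final RIGHT: [golf, juliet, golf, foxtrot, hotel]
i=0: BASE=juliet L=india R=golf all differ -> CONFLICT
i=1: BASE=delta L=india R=juliet all differ -> CONFLICT
i=2: L=bravo=BASE, R=golf -> take RIGHT -> golf
i=3: BASE=delta L=alpha R=foxtrot all differ -> CONFLICT
i=4: L=golf=BASE, R=hotel -> take RIGHT -> hotel
Conflict count: 3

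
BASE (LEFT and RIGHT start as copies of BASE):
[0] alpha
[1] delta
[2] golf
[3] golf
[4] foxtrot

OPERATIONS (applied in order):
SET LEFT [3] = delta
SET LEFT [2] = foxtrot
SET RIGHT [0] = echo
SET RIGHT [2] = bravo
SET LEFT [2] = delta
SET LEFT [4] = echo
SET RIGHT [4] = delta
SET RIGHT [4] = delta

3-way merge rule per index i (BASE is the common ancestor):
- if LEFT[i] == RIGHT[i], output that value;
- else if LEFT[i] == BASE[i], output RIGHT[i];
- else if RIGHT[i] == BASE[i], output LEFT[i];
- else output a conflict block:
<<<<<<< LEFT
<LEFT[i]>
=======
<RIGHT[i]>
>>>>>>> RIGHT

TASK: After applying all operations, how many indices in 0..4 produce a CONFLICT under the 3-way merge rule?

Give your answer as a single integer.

Final LEFT:  [alpha, delta, delta, delta, echo]
Final RIGHT: [echo, delta, bravo, golf, delta]
i=0: L=alpha=BASE, R=echo -> take RIGHT -> echo
i=1: L=delta R=delta -> agree -> delta
i=2: BASE=golf L=delta R=bravo all differ -> CONFLICT
i=3: L=delta, R=golf=BASE -> take LEFT -> delta
i=4: BASE=foxtrot L=echo R=delta all differ -> CONFLICT
Conflict count: 2

Answer: 2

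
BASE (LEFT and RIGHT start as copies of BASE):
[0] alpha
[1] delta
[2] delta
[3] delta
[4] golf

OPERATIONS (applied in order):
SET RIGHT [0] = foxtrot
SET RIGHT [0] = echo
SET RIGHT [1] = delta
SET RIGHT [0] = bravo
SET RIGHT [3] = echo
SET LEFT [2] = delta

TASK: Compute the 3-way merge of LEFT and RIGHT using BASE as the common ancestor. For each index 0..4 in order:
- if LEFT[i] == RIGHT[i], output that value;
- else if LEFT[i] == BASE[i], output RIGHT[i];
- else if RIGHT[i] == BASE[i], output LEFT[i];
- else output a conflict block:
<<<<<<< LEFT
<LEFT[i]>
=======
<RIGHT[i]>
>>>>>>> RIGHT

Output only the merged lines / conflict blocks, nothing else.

Answer: bravo
delta
delta
echo
golf

Derivation:
Final LEFT:  [alpha, delta, delta, delta, golf]
Final RIGHT: [bravo, delta, delta, echo, golf]
i=0: L=alpha=BASE, R=bravo -> take RIGHT -> bravo
i=1: L=delta R=delta -> agree -> delta
i=2: L=delta R=delta -> agree -> delta
i=3: L=delta=BASE, R=echo -> take RIGHT -> echo
i=4: L=golf R=golf -> agree -> golf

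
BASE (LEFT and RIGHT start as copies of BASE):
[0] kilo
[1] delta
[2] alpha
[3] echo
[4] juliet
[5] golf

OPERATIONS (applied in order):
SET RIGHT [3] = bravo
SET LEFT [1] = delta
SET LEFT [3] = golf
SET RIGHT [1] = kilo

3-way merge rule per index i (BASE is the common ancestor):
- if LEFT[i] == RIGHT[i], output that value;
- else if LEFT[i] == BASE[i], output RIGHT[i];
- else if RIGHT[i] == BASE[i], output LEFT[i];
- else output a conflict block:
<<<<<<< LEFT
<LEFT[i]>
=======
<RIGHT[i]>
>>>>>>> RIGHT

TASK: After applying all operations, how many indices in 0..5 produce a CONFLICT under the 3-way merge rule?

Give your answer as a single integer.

Answer: 1

Derivation:
Final LEFT:  [kilo, delta, alpha, golf, juliet, golf]
Final RIGHT: [kilo, kilo, alpha, bravo, juliet, golf]
i=0: L=kilo R=kilo -> agree -> kilo
i=1: L=delta=BASE, R=kilo -> take RIGHT -> kilo
i=2: L=alpha R=alpha -> agree -> alpha
i=3: BASE=echo L=golf R=bravo all differ -> CONFLICT
i=4: L=juliet R=juliet -> agree -> juliet
i=5: L=golf R=golf -> agree -> golf
Conflict count: 1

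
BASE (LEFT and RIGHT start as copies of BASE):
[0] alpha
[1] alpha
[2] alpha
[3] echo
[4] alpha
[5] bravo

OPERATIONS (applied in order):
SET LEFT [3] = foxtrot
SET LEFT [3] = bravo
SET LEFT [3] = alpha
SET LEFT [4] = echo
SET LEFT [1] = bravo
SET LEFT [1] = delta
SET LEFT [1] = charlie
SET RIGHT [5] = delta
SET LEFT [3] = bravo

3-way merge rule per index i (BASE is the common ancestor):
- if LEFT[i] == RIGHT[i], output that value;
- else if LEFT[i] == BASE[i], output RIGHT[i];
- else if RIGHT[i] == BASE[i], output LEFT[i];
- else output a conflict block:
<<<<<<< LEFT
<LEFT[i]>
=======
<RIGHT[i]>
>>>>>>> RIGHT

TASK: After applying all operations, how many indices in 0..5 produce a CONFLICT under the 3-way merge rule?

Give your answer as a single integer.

Answer: 0

Derivation:
Final LEFT:  [alpha, charlie, alpha, bravo, echo, bravo]
Final RIGHT: [alpha, alpha, alpha, echo, alpha, delta]
i=0: L=alpha R=alpha -> agree -> alpha
i=1: L=charlie, R=alpha=BASE -> take LEFT -> charlie
i=2: L=alpha R=alpha -> agree -> alpha
i=3: L=bravo, R=echo=BASE -> take LEFT -> bravo
i=4: L=echo, R=alpha=BASE -> take LEFT -> echo
i=5: L=bravo=BASE, R=delta -> take RIGHT -> delta
Conflict count: 0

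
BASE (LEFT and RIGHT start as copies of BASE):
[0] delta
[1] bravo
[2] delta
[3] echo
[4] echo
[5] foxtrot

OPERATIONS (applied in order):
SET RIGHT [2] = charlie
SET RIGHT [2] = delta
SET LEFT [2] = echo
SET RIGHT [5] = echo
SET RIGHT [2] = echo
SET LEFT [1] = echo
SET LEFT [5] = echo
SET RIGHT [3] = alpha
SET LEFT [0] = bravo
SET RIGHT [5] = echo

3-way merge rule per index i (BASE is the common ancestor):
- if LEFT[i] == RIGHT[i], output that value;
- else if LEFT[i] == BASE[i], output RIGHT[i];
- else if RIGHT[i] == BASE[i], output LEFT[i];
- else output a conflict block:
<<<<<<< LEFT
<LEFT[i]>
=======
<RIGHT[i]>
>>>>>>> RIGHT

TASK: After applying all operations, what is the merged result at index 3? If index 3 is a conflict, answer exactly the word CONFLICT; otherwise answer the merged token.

Final LEFT:  [bravo, echo, echo, echo, echo, echo]
Final RIGHT: [delta, bravo, echo, alpha, echo, echo]
i=0: L=bravo, R=delta=BASE -> take LEFT -> bravo
i=1: L=echo, R=bravo=BASE -> take LEFT -> echo
i=2: L=echo R=echo -> agree -> echo
i=3: L=echo=BASE, R=alpha -> take RIGHT -> alpha
i=4: L=echo R=echo -> agree -> echo
i=5: L=echo R=echo -> agree -> echo
Index 3 -> alpha

Answer: alpha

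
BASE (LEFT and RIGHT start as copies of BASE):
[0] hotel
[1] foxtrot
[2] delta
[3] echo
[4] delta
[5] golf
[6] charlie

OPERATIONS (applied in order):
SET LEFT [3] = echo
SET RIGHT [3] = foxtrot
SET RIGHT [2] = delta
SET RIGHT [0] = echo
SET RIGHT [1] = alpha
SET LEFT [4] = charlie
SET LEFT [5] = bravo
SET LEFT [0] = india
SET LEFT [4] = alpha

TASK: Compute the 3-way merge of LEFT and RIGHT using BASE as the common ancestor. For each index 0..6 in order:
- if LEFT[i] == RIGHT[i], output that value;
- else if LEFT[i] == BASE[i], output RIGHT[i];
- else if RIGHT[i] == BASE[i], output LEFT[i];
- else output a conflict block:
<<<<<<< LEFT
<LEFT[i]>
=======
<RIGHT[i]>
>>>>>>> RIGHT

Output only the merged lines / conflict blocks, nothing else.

Answer: <<<<<<< LEFT
india
=======
echo
>>>>>>> RIGHT
alpha
delta
foxtrot
alpha
bravo
charlie

Derivation:
Final LEFT:  [india, foxtrot, delta, echo, alpha, bravo, charlie]
Final RIGHT: [echo, alpha, delta, foxtrot, delta, golf, charlie]
i=0: BASE=hotel L=india R=echo all differ -> CONFLICT
i=1: L=foxtrot=BASE, R=alpha -> take RIGHT -> alpha
i=2: L=delta R=delta -> agree -> delta
i=3: L=echo=BASE, R=foxtrot -> take RIGHT -> foxtrot
i=4: L=alpha, R=delta=BASE -> take LEFT -> alpha
i=5: L=bravo, R=golf=BASE -> take LEFT -> bravo
i=6: L=charlie R=charlie -> agree -> charlie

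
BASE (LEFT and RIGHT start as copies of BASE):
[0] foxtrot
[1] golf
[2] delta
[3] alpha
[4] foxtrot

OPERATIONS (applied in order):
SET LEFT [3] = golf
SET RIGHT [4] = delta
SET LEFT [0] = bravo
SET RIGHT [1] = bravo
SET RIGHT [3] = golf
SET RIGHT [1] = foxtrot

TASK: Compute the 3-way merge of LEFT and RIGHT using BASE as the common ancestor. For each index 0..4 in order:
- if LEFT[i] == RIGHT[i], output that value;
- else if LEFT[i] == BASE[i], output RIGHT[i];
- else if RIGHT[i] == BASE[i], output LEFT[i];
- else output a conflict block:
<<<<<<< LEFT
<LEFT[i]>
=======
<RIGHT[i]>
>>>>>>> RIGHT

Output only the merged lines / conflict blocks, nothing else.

Final LEFT:  [bravo, golf, delta, golf, foxtrot]
Final RIGHT: [foxtrot, foxtrot, delta, golf, delta]
i=0: L=bravo, R=foxtrot=BASE -> take LEFT -> bravo
i=1: L=golf=BASE, R=foxtrot -> take RIGHT -> foxtrot
i=2: L=delta R=delta -> agree -> delta
i=3: L=golf R=golf -> agree -> golf
i=4: L=foxtrot=BASE, R=delta -> take RIGHT -> delta

Answer: bravo
foxtrot
delta
golf
delta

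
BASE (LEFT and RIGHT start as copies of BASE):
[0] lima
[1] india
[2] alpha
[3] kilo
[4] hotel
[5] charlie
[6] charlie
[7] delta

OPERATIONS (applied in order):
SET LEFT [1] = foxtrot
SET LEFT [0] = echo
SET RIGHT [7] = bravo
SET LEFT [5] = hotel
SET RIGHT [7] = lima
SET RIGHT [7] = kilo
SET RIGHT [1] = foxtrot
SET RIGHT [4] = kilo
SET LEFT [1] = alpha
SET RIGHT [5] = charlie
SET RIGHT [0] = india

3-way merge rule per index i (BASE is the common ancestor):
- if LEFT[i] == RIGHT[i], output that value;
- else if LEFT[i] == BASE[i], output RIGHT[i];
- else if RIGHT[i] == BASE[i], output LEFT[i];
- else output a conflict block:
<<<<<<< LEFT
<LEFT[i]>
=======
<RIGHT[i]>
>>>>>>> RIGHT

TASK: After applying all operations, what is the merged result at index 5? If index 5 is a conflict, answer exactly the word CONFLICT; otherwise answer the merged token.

Final LEFT:  [echo, alpha, alpha, kilo, hotel, hotel, charlie, delta]
Final RIGHT: [india, foxtrot, alpha, kilo, kilo, charlie, charlie, kilo]
i=0: BASE=lima L=echo R=india all differ -> CONFLICT
i=1: BASE=india L=alpha R=foxtrot all differ -> CONFLICT
i=2: L=alpha R=alpha -> agree -> alpha
i=3: L=kilo R=kilo -> agree -> kilo
i=4: L=hotel=BASE, R=kilo -> take RIGHT -> kilo
i=5: L=hotel, R=charlie=BASE -> take LEFT -> hotel
i=6: L=charlie R=charlie -> agree -> charlie
i=7: L=delta=BASE, R=kilo -> take RIGHT -> kilo
Index 5 -> hotel

Answer: hotel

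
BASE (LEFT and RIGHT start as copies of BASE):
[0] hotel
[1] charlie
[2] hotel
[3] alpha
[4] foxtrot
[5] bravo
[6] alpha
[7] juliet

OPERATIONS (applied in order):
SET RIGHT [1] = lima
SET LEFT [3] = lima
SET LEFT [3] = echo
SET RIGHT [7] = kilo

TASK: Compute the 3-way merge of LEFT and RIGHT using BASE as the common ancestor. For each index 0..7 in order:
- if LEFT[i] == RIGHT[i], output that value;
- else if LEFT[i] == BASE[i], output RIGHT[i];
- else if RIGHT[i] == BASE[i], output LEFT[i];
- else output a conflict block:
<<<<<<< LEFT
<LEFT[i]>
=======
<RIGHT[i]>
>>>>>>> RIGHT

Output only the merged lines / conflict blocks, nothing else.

Answer: hotel
lima
hotel
echo
foxtrot
bravo
alpha
kilo

Derivation:
Final LEFT:  [hotel, charlie, hotel, echo, foxtrot, bravo, alpha, juliet]
Final RIGHT: [hotel, lima, hotel, alpha, foxtrot, bravo, alpha, kilo]
i=0: L=hotel R=hotel -> agree -> hotel
i=1: L=charlie=BASE, R=lima -> take RIGHT -> lima
i=2: L=hotel R=hotel -> agree -> hotel
i=3: L=echo, R=alpha=BASE -> take LEFT -> echo
i=4: L=foxtrot R=foxtrot -> agree -> foxtrot
i=5: L=bravo R=bravo -> agree -> bravo
i=6: L=alpha R=alpha -> agree -> alpha
i=7: L=juliet=BASE, R=kilo -> take RIGHT -> kilo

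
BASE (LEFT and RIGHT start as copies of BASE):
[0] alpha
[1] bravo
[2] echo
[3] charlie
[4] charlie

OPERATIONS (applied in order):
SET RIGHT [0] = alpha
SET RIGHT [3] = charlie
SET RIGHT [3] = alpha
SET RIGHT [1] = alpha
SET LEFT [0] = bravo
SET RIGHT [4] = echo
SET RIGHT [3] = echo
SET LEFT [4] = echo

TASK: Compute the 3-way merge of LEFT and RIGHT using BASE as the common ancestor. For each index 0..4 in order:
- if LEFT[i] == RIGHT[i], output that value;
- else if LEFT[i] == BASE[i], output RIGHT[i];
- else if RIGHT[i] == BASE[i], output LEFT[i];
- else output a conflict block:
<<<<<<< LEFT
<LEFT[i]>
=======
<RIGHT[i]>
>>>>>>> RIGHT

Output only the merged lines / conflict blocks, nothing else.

Answer: bravo
alpha
echo
echo
echo

Derivation:
Final LEFT:  [bravo, bravo, echo, charlie, echo]
Final RIGHT: [alpha, alpha, echo, echo, echo]
i=0: L=bravo, R=alpha=BASE -> take LEFT -> bravo
i=1: L=bravo=BASE, R=alpha -> take RIGHT -> alpha
i=2: L=echo R=echo -> agree -> echo
i=3: L=charlie=BASE, R=echo -> take RIGHT -> echo
i=4: L=echo R=echo -> agree -> echo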